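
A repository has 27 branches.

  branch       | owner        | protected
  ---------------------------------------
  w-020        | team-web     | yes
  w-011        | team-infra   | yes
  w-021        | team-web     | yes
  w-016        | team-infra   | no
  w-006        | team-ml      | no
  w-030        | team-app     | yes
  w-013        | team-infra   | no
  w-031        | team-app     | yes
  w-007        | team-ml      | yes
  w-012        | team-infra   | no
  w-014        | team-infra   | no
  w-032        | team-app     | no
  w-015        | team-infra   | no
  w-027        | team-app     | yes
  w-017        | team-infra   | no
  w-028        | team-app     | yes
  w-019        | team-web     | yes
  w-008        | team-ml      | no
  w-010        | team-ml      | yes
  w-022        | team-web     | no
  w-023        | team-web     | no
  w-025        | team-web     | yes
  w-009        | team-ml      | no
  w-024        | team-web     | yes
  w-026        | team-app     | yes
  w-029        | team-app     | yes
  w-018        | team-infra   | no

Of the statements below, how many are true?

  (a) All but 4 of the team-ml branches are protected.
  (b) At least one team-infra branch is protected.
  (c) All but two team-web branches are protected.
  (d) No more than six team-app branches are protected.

(a) team-ml: |A| = 5, |A ∩ B| = 2; needs |A ∖ B| = 4 — false.
(b) team-infra: |A| = 8, |A ∩ B| = 1; needs A ∩ B ≠ ∅ (|A ∩ B| ≥ 1) — true.
(c) team-web: |A| = 7, |A ∩ B| = 5; needs |A ∖ B| = 2 — true.
(d) team-app: |A| = 7, |A ∩ B| = 6; needs |A ∩ B| ≤ 6 — true.

3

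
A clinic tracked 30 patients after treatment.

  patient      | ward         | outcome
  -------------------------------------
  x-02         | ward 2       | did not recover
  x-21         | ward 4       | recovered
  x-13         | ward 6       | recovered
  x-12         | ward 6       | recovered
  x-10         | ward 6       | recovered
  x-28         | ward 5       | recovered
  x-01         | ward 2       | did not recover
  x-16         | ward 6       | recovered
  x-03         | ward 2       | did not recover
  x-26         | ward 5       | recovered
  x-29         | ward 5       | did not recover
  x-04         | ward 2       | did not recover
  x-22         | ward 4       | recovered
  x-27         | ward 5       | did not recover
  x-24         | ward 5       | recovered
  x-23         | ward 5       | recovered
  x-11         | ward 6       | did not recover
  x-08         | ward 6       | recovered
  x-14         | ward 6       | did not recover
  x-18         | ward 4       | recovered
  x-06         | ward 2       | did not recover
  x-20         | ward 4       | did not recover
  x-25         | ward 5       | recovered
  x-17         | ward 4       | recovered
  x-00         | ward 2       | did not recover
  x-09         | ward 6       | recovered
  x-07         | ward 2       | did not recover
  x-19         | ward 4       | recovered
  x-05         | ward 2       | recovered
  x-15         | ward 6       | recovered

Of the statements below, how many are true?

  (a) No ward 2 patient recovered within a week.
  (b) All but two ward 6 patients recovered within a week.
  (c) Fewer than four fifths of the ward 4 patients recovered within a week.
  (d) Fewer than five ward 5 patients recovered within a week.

1

(a) ward 2: |A| = 8, |A ∩ B| = 1; needs A ∩ B = ∅ (|A ∩ B| = 0) — false.
(b) ward 6: |A| = 9, |A ∩ B| = 7; needs |A ∖ B| = 2 — true.
(c) ward 4: |A| = 6, |A ∩ B| = 5; needs |A ∩ B| / |A| < 4/5 — false.
(d) ward 5: |A| = 7, |A ∩ B| = 5; needs |A ∩ B| < 5 — false.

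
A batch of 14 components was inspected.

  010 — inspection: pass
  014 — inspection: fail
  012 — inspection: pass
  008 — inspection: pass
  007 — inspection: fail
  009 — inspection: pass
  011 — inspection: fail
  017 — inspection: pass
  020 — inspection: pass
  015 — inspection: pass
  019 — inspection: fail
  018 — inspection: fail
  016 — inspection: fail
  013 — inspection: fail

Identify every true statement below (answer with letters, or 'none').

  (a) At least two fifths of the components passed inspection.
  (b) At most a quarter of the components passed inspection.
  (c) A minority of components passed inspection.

|A| = 14, |A ∩ B| = 7, |A ∖ B| = 7.
(a) |A ∩ B| / |A| ≥ 2/5: holds.
(b) |A ∩ B| / |A| ≤ 1/4: fails.
(c) |A ∩ B| < |A ∖ B|: fails.

(a)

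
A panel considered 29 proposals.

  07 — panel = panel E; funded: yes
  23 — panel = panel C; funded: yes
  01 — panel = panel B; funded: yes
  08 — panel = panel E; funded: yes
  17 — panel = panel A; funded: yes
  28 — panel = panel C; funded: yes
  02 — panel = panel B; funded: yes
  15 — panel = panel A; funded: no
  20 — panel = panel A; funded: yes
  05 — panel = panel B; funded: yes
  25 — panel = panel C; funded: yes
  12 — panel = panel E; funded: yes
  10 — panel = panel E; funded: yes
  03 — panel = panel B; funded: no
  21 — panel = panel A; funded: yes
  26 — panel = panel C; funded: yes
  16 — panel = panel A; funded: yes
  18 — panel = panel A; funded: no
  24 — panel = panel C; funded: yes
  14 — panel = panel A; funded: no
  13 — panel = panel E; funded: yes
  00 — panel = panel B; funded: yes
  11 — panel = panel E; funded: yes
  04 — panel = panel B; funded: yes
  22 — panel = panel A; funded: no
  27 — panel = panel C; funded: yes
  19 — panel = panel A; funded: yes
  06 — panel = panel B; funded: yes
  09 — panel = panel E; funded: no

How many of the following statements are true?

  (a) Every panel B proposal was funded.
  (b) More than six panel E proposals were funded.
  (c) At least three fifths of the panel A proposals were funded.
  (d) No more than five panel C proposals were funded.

(a) panel B: |A| = 7, |A ∩ B| = 6; needs A ⊆ B, i.e. every element of A is in B (|A ∖ B| = 0) — false.
(b) panel E: |A| = 7, |A ∩ B| = 6; needs |A ∩ B| > 6 — false.
(c) panel A: |A| = 9, |A ∩ B| = 5; needs |A ∩ B| / |A| ≥ 3/5 — false.
(d) panel C: |A| = 6, |A ∩ B| = 6; needs |A ∩ B| ≤ 5 — false.

0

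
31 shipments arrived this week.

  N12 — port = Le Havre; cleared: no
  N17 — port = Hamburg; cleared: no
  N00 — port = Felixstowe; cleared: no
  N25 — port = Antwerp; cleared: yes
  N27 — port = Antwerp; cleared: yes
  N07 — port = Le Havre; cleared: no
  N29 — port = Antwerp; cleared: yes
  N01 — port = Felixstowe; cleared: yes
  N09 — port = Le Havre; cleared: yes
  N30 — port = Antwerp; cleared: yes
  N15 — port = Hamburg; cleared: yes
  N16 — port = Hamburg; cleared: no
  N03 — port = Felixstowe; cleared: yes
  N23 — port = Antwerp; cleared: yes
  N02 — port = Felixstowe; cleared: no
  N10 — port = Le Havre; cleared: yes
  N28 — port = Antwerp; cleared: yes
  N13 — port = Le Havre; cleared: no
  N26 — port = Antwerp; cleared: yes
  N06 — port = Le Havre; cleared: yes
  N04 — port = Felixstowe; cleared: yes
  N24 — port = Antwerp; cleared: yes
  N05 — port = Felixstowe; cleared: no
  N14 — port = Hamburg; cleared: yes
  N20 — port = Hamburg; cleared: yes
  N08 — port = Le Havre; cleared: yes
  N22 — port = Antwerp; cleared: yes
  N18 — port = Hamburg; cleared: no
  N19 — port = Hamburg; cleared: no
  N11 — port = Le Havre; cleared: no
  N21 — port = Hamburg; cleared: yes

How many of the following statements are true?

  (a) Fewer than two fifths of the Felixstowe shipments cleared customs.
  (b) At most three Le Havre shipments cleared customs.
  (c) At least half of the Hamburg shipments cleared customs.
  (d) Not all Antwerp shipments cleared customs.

1

(a) Felixstowe: |A| = 6, |A ∩ B| = 3; needs |A ∩ B| / |A| < 2/5 — false.
(b) Le Havre: |A| = 8, |A ∩ B| = 4; needs |A ∩ B| ≤ 3 — false.
(c) Hamburg: |A| = 8, |A ∩ B| = 4; needs |A ∩ B| ≥ |A ∖ B| — true.
(d) Antwerp: |A| = 9, |A ∩ B| = 9; needs A ⊄ B (|A ∖ B| ≥ 1) — false.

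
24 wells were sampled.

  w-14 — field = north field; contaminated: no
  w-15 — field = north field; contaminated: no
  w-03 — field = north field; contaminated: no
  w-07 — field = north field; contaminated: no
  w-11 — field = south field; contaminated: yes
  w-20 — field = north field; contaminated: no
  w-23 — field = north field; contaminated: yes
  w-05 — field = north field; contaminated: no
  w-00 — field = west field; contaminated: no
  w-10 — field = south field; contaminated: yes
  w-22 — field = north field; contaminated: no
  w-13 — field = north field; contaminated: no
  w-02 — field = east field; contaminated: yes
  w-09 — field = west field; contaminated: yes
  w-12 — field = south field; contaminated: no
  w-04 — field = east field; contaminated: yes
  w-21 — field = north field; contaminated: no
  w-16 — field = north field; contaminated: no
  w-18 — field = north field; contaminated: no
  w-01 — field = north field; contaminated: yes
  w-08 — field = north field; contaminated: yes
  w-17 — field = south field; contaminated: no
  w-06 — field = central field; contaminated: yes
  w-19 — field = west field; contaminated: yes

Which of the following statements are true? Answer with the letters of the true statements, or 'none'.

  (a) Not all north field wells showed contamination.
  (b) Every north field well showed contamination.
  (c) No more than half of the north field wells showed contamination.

|A| = 14, |A ∩ B| = 3, |A ∖ B| = 11.
(a) A ⊄ B (|A ∖ B| ≥ 1): holds.
(b) A ⊆ B, i.e. every element of A is in B (|A ∖ B| = 0): fails.
(c) |A ∩ B| ≤ |A ∖ B|: holds.

(a), (c)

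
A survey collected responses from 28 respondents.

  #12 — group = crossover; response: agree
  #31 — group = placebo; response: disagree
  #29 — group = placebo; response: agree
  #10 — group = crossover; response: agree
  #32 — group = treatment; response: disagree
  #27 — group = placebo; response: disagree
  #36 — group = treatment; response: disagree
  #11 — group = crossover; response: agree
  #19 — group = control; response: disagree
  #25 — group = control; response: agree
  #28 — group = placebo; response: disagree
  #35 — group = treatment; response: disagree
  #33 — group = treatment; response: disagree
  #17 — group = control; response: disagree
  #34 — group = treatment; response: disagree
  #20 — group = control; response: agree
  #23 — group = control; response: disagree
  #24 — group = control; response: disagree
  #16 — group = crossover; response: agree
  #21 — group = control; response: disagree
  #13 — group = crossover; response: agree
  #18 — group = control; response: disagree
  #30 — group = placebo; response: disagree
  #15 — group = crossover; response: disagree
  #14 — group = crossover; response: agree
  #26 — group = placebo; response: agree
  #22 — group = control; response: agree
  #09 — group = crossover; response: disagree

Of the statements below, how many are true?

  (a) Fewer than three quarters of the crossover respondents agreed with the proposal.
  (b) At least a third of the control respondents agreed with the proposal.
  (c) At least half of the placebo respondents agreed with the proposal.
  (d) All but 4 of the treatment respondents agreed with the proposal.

(a) crossover: |A| = 8, |A ∩ B| = 6; needs |A ∩ B| / |A| < 3/4 — false.
(b) control: |A| = 9, |A ∩ B| = 3; needs |A ∩ B| / |A| ≥ 1/3 — true.
(c) placebo: |A| = 6, |A ∩ B| = 2; needs |A ∩ B| ≥ |A ∖ B| — false.
(d) treatment: |A| = 5, |A ∩ B| = 0; needs |A ∖ B| = 4 — false.

1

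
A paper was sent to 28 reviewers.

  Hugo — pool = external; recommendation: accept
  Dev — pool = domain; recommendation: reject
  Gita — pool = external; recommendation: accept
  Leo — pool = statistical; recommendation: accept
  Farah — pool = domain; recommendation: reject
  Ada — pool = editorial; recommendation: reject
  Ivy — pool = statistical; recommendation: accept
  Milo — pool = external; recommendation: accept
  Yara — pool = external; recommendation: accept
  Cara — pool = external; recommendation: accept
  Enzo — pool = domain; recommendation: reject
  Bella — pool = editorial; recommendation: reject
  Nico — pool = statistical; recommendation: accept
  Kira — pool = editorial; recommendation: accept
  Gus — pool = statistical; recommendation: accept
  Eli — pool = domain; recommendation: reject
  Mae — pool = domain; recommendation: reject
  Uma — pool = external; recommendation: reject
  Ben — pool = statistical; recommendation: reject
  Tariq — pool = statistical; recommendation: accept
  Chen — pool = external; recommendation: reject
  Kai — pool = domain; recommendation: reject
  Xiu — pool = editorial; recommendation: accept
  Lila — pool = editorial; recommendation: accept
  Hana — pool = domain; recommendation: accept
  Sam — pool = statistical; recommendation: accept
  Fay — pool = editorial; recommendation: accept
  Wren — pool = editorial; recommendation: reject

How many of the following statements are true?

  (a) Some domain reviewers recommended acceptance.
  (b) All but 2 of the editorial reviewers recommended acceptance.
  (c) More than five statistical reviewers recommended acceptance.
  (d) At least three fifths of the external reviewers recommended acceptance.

3

(a) domain: |A| = 7, |A ∩ B| = 1; needs A ∩ B ≠ ∅ (|A ∩ B| ≥ 1) — true.
(b) editorial: |A| = 7, |A ∩ B| = 4; needs |A ∖ B| = 2 — false.
(c) statistical: |A| = 7, |A ∩ B| = 6; needs |A ∩ B| > 5 — true.
(d) external: |A| = 7, |A ∩ B| = 5; needs |A ∩ B| / |A| ≥ 3/5 — true.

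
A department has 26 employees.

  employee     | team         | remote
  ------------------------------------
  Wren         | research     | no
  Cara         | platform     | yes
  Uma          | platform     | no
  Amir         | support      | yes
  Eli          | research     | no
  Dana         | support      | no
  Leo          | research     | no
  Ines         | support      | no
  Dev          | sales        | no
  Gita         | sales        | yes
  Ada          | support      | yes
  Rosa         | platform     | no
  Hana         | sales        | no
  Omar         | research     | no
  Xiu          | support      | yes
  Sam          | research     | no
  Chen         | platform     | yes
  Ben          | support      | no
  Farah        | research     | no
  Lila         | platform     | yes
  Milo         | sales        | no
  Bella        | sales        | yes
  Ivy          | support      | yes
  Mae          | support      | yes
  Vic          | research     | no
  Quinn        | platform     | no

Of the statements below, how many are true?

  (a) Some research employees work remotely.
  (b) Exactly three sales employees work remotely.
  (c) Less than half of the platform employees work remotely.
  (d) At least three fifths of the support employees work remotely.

1

(a) research: |A| = 7, |A ∩ B| = 0; needs A ∩ B ≠ ∅ (|A ∩ B| ≥ 1) — false.
(b) sales: |A| = 5, |A ∩ B| = 2; needs |A ∩ B| = 3 — false.
(c) platform: |A| = 6, |A ∩ B| = 3; needs |A ∩ B| < |A ∖ B| — false.
(d) support: |A| = 8, |A ∩ B| = 5; needs |A ∩ B| / |A| ≥ 3/5 — true.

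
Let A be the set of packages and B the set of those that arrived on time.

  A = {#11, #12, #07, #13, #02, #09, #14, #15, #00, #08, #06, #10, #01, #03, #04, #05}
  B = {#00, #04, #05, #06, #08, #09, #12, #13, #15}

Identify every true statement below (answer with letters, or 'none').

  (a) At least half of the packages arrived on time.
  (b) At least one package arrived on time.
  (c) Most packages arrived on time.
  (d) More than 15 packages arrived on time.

(a), (b), (c)

|A| = 16, |A ∩ B| = 9, |A ∖ B| = 7.
(a) |A ∩ B| ≥ |A ∖ B|: holds.
(b) A ∩ B ≠ ∅ (|A ∩ B| ≥ 1): holds.
(c) |A ∩ B| > |A ∖ B|: holds.
(d) |A ∩ B| > 15: fails.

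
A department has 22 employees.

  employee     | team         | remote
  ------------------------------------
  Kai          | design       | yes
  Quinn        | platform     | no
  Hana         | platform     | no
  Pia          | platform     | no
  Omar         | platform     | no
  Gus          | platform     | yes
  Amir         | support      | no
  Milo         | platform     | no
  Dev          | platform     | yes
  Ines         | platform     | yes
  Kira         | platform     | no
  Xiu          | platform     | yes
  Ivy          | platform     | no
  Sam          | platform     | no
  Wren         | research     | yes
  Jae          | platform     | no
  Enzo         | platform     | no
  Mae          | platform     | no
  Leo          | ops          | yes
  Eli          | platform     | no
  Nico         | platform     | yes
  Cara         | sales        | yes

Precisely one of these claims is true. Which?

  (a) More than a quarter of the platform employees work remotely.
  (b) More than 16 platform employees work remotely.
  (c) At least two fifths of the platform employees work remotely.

(a)

|A| = 17, |A ∩ B| = 5, |A ∖ B| = 12.
(a) requires |A ∩ B| / |A| > 1/4: true.
(b) requires |A ∩ B| > 16: false.
(c) requires |A ∩ B| / |A| ≥ 2/5: false.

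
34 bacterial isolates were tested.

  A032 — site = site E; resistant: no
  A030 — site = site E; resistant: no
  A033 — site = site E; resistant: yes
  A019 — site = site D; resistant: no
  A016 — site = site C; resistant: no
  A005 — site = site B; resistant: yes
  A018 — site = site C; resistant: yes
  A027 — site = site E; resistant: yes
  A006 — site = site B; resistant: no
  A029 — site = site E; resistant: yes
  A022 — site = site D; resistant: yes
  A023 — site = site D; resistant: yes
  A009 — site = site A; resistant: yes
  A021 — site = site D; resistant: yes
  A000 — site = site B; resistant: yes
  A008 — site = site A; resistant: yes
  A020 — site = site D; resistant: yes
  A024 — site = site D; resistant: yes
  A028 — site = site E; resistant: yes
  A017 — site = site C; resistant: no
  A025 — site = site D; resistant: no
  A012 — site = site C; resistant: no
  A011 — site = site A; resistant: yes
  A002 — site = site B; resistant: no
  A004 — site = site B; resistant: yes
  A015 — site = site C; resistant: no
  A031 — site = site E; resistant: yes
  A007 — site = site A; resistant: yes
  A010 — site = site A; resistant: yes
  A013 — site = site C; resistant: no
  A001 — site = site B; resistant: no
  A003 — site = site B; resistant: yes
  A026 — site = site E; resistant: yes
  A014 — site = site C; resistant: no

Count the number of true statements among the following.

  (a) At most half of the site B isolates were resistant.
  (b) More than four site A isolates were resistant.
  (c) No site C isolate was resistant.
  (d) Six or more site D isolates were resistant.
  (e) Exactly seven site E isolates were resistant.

1

(a) site B: |A| = 7, |A ∩ B| = 4; needs |A ∩ B| ≤ |A ∖ B| — false.
(b) site A: |A| = 5, |A ∩ B| = 5; needs |A ∩ B| > 4 — true.
(c) site C: |A| = 7, |A ∩ B| = 1; needs A ∩ B = ∅ (|A ∩ B| = 0) — false.
(d) site D: |A| = 7, |A ∩ B| = 5; needs |A ∩ B| ≥ 6 — false.
(e) site E: |A| = 8, |A ∩ B| = 6; needs |A ∩ B| = 7 — false.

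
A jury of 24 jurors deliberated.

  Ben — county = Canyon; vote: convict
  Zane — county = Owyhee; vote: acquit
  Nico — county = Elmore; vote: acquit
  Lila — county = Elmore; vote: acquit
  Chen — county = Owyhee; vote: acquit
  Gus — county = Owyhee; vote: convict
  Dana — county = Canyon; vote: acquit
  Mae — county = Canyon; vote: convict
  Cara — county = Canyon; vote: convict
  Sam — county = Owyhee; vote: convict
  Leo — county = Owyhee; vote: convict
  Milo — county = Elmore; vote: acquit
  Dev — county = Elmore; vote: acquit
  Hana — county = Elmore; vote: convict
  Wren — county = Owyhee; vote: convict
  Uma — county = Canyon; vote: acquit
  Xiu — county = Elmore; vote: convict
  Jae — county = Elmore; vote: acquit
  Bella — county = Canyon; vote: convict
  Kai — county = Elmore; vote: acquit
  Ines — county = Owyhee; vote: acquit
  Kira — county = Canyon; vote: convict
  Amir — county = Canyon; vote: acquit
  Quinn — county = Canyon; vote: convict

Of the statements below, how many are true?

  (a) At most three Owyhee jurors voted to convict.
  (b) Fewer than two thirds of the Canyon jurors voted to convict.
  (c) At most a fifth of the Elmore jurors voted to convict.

(a) Owyhee: |A| = 7, |A ∩ B| = 4; needs |A ∩ B| ≤ 3 — false.
(b) Canyon: |A| = 9, |A ∩ B| = 6; needs |A ∩ B| / |A| < 2/3 — false.
(c) Elmore: |A| = 8, |A ∩ B| = 2; needs |A ∩ B| / |A| ≤ 1/5 — false.

0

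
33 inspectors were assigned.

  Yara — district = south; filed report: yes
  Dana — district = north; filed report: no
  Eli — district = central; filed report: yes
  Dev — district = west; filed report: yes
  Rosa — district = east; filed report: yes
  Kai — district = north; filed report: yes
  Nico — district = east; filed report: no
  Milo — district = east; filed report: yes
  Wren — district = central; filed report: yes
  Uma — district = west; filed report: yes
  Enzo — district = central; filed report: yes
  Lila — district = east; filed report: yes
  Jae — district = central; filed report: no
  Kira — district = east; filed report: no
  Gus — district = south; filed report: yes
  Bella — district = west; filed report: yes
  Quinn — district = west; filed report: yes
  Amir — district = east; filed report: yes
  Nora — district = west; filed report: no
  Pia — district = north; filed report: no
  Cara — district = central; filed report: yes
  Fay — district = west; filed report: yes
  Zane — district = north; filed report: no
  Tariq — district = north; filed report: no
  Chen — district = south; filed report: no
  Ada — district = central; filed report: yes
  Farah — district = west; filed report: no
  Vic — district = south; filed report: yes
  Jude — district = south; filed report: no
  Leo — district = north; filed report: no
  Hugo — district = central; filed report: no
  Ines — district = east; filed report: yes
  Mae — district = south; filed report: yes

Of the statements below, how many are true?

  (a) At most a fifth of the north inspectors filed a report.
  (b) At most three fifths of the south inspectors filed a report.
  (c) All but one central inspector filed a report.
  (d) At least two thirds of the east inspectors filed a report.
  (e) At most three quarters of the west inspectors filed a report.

(a) north: |A| = 6, |A ∩ B| = 1; needs |A ∩ B| / |A| ≤ 1/5 — true.
(b) south: |A| = 6, |A ∩ B| = 4; needs |A ∩ B| / |A| ≤ 3/5 — false.
(c) central: |A| = 7, |A ∩ B| = 5; needs |A ∖ B| = 1 — false.
(d) east: |A| = 7, |A ∩ B| = 5; needs |A ∩ B| / |A| ≥ 2/3 — true.
(e) west: |A| = 7, |A ∩ B| = 5; needs |A ∩ B| / |A| ≤ 3/4 — true.

3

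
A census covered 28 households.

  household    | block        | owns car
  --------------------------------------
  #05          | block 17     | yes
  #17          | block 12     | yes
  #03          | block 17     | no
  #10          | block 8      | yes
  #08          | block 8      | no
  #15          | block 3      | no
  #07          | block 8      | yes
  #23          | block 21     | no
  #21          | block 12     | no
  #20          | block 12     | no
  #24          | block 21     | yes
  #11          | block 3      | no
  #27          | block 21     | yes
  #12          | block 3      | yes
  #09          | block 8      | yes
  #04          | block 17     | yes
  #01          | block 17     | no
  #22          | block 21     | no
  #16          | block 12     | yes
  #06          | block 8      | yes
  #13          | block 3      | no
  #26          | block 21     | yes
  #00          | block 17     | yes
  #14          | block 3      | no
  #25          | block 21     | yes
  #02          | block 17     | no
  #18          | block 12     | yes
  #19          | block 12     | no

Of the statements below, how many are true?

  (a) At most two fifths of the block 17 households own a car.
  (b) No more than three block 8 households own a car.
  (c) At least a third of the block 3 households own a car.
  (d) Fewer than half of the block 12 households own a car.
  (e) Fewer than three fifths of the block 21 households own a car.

0

(a) block 17: |A| = 6, |A ∩ B| = 3; needs |A ∩ B| / |A| ≤ 2/5 — false.
(b) block 8: |A| = 5, |A ∩ B| = 4; needs |A ∩ B| ≤ 3 — false.
(c) block 3: |A| = 5, |A ∩ B| = 1; needs |A ∩ B| / |A| ≥ 1/3 — false.
(d) block 12: |A| = 6, |A ∩ B| = 3; needs |A ∩ B| < |A ∖ B| — false.
(e) block 21: |A| = 6, |A ∩ B| = 4; needs |A ∩ B| / |A| < 3/5 — false.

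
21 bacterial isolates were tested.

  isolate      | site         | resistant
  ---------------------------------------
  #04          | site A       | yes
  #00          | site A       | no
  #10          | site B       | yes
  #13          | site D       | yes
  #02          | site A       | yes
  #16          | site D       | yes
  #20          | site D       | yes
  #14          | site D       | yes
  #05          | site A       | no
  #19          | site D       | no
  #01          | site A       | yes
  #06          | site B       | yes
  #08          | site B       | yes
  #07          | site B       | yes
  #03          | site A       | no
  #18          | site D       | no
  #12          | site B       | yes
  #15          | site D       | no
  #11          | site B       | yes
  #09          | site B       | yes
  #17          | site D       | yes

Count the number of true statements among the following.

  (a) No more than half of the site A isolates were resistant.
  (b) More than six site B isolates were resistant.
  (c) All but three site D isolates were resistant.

3

(a) site A: |A| = 6, |A ∩ B| = 3; needs |A ∩ B| ≤ |A ∖ B| — true.
(b) site B: |A| = 7, |A ∩ B| = 7; needs |A ∩ B| > 6 — true.
(c) site D: |A| = 8, |A ∩ B| = 5; needs |A ∖ B| = 3 — true.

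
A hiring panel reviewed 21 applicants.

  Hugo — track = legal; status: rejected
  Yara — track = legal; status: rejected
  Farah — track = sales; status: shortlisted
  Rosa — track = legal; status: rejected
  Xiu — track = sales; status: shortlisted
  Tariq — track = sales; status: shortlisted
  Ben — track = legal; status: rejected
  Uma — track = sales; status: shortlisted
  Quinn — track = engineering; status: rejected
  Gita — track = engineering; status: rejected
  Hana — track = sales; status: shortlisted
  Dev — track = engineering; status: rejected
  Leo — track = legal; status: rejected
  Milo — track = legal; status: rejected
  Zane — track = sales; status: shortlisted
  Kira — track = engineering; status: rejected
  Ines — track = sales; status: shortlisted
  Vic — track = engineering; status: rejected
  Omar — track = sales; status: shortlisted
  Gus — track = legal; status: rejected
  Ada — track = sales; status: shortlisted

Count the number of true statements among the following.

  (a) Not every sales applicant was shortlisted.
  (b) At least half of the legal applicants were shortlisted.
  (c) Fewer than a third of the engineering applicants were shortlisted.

1

(a) sales: |A| = 9, |A ∩ B| = 9; needs A ⊄ B (|A ∖ B| ≥ 1) — false.
(b) legal: |A| = 7, |A ∩ B| = 0; needs |A ∩ B| ≥ |A ∖ B| — false.
(c) engineering: |A| = 5, |A ∩ B| = 0; needs |A ∩ B| / |A| < 1/3 — true.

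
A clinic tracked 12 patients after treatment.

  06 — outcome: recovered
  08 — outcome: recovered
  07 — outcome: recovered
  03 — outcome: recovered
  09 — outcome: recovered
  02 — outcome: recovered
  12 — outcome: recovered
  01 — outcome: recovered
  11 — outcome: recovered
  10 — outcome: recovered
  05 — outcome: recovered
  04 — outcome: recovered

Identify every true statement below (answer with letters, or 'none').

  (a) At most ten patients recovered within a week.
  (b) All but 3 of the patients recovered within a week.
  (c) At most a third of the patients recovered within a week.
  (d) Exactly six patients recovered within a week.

none

|A| = 12, |A ∩ B| = 12, |A ∖ B| = 0.
(a) |A ∩ B| ≤ 10: fails.
(b) |A ∖ B| = 3: fails.
(c) |A ∩ B| / |A| ≤ 1/3: fails.
(d) |A ∩ B| = 6: fails.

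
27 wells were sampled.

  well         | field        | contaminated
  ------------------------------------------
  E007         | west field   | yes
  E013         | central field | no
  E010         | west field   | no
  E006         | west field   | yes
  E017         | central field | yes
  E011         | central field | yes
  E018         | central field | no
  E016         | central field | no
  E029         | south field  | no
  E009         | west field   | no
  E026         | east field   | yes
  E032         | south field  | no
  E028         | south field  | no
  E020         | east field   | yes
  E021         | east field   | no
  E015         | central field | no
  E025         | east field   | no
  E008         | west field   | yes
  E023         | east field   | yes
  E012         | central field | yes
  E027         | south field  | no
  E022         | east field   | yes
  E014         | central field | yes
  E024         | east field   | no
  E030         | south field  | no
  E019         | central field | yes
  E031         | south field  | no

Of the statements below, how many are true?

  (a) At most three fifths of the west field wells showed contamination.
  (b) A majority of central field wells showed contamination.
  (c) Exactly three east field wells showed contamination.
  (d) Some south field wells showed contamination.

2

(a) west field: |A| = 5, |A ∩ B| = 3; needs |A ∩ B| / |A| ≤ 3/5 — true.
(b) central field: |A| = 9, |A ∩ B| = 5; needs |A ∩ B| > |A ∖ B| — true.
(c) east field: |A| = 7, |A ∩ B| = 4; needs |A ∩ B| = 3 — false.
(d) south field: |A| = 6, |A ∩ B| = 0; needs A ∩ B ≠ ∅ (|A ∩ B| ≥ 1) — false.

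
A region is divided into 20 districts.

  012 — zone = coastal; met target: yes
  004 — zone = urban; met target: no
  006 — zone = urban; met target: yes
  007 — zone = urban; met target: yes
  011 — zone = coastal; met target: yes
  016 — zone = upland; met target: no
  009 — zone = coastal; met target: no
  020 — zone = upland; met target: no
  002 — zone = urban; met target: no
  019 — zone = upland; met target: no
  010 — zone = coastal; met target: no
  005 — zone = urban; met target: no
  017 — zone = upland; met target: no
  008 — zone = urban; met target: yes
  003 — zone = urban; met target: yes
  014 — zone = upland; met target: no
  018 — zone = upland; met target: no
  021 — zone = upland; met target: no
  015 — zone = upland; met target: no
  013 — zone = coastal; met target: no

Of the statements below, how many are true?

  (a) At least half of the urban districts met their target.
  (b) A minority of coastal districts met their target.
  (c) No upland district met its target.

(a) urban: |A| = 7, |A ∩ B| = 4; needs |A ∩ B| ≥ |A ∖ B| — true.
(b) coastal: |A| = 5, |A ∩ B| = 2; needs |A ∩ B| < |A ∖ B| — true.
(c) upland: |A| = 8, |A ∩ B| = 0; needs A ∩ B = ∅ (|A ∩ B| = 0) — true.

3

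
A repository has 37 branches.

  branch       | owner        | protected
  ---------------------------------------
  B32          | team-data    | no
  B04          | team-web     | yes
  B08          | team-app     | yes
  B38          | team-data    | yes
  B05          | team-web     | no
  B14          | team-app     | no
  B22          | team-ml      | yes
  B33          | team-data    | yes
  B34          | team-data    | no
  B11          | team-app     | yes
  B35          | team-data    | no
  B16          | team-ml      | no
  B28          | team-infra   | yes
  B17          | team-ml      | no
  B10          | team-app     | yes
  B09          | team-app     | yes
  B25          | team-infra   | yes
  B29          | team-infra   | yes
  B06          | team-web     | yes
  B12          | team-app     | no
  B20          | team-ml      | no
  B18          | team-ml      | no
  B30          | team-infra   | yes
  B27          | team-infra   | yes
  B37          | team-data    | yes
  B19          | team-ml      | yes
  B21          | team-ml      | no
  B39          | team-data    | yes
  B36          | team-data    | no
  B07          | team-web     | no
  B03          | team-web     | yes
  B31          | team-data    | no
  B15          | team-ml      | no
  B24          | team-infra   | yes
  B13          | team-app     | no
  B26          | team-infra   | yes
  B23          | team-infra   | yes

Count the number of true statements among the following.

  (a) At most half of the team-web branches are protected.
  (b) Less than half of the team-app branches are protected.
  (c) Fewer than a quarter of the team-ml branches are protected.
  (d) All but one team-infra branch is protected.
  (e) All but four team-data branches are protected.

(a) team-web: |A| = 5, |A ∩ B| = 3; needs |A ∩ B| ≤ |A ∖ B| — false.
(b) team-app: |A| = 7, |A ∩ B| = 4; needs |A ∩ B| < |A ∖ B| — false.
(c) team-ml: |A| = 8, |A ∩ B| = 2; needs |A ∩ B| / |A| < 1/4 — false.
(d) team-infra: |A| = 8, |A ∩ B| = 8; needs |A ∖ B| = 1 — false.
(e) team-data: |A| = 9, |A ∩ B| = 4; needs |A ∖ B| = 4 — false.

0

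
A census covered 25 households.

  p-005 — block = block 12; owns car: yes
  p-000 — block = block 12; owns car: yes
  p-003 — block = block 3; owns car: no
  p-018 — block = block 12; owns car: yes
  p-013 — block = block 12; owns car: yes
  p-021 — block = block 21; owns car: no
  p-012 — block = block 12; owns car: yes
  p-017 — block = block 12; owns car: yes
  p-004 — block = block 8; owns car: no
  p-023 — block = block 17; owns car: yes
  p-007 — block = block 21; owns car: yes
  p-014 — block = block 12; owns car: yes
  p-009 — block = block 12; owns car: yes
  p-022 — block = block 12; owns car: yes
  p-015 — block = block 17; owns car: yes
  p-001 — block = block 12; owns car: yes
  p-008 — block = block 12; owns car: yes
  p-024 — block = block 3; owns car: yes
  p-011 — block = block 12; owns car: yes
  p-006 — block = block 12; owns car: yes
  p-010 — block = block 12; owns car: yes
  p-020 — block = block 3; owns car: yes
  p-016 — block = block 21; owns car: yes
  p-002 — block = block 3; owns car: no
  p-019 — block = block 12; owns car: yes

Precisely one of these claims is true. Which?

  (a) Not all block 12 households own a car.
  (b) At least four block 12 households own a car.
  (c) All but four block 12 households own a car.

(b)

|A| = 15, |A ∩ B| = 15, |A ∖ B| = 0.
(a) requires A ⊄ B (|A ∖ B| ≥ 1): false.
(b) requires |A ∩ B| ≥ 4: true.
(c) requires |A ∖ B| = 4: false.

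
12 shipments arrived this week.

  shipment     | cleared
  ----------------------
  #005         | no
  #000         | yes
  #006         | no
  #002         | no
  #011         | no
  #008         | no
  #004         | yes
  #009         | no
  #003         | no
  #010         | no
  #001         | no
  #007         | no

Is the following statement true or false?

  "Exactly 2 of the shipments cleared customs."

True

Truth condition: |A ∩ B| = 2.
A (the restrictor) = {#005, #000, #006, #002, #011, #008, #004, #009, #003, #010, #001, #007}, |A| = 12.
A ∩ B = {#000, #004}, so |A ∩ B| = 2.
|A ∩ B| = 2, so the statement is true.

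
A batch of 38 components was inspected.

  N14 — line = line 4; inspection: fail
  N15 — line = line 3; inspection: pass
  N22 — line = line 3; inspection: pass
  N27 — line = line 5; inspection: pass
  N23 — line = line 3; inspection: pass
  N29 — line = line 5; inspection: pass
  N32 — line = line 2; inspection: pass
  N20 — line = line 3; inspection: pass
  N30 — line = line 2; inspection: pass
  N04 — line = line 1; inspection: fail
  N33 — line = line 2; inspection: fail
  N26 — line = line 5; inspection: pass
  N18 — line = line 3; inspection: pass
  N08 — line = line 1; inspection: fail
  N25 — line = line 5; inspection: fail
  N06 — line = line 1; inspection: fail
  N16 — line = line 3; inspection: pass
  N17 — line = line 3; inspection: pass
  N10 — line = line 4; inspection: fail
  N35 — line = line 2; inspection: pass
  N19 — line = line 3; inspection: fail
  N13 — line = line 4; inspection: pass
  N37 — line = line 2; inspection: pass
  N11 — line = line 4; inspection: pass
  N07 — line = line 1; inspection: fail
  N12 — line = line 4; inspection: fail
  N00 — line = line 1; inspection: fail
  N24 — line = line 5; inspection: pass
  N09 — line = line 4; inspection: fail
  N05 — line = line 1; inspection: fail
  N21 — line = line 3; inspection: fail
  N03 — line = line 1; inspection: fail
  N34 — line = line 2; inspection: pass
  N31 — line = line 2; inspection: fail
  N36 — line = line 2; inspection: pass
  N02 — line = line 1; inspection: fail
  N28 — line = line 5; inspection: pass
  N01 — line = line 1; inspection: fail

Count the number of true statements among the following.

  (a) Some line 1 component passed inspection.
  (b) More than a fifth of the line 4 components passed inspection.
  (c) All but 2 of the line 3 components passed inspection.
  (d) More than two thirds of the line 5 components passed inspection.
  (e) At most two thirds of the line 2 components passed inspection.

3

(a) line 1: |A| = 9, |A ∩ B| = 0; needs A ∩ B ≠ ∅ (|A ∩ B| ≥ 1) — false.
(b) line 4: |A| = 6, |A ∩ B| = 2; needs |A ∩ B| / |A| > 1/5 — true.
(c) line 3: |A| = 9, |A ∩ B| = 7; needs |A ∖ B| = 2 — true.
(d) line 5: |A| = 6, |A ∩ B| = 5; needs |A ∩ B| / |A| > 2/3 — true.
(e) line 2: |A| = 8, |A ∩ B| = 6; needs |A ∩ B| / |A| ≤ 2/3 — false.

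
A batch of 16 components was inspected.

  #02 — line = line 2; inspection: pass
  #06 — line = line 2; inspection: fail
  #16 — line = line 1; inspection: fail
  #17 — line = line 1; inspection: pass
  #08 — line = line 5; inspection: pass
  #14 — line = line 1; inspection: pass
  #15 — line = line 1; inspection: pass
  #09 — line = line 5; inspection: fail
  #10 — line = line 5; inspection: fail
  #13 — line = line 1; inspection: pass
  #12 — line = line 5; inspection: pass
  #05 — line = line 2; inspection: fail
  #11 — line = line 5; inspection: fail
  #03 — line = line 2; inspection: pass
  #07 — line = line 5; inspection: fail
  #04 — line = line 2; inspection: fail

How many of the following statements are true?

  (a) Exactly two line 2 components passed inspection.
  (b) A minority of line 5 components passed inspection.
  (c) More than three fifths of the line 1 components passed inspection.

3

(a) line 2: |A| = 5, |A ∩ B| = 2; needs |A ∩ B| = 2 — true.
(b) line 5: |A| = 6, |A ∩ B| = 2; needs |A ∩ B| < |A ∖ B| — true.
(c) line 1: |A| = 5, |A ∩ B| = 4; needs |A ∩ B| / |A| > 3/5 — true.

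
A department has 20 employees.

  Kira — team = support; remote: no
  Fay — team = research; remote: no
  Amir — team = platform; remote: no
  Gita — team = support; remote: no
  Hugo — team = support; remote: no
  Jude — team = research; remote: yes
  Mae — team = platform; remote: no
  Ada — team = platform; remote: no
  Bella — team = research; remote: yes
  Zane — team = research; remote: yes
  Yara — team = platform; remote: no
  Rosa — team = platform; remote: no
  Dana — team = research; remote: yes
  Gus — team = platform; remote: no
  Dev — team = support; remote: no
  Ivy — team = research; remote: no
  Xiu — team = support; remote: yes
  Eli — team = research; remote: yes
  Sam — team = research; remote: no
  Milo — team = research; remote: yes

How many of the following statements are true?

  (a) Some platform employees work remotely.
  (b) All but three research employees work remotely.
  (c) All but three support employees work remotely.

(a) platform: |A| = 6, |A ∩ B| = 0; needs A ∩ B ≠ ∅ (|A ∩ B| ≥ 1) — false.
(b) research: |A| = 9, |A ∩ B| = 6; needs |A ∖ B| = 3 — true.
(c) support: |A| = 5, |A ∩ B| = 1; needs |A ∖ B| = 3 — false.

1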